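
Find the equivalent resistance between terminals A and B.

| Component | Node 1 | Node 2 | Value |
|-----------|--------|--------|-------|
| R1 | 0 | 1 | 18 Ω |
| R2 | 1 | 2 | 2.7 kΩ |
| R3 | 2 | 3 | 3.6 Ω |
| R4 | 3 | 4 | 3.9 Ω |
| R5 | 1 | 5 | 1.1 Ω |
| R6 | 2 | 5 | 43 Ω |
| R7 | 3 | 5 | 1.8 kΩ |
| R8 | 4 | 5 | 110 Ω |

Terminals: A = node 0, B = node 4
The network is not a plain series/parallel combination. Inject a 1 A test current into terminal A (node 0) and return it from terminal B (node 4); then R_eq = V_A / (1 A).
Nodal analysis, taking node 4 as the 0 V reference.
Current source I_test pushes 1 A into node 0 and draws it out of node 4.
KCL at each unknown node (sum of currents leaving = 0; resistances in Ω):
  Node 0: (V_0 - V_1)/18 - 1 = 0
  Node 1: (V_1 - V_0)/18 + (V_1 - V_2)/2700 + (V_1 - V_5)/1.1 = 0
  Node 2: (V_2 - V_1)/2700 + (V_2 - V_3)/3.6 + (V_2 - V_5)/43 = 0
  Node 3: (V_3 - V_2)/3.6 + (V_3 - 0)/3.9 + (V_3 - V_5)/1800 = 0
  Node 5: (V_5 - V_1)/1.1 + (V_5 - V_2)/43 + (V_5 - V_3)/1800 + (V_5 - 0)/110 = 0
Collecting terms (coefficients in siemens):
  0.05556·V_0 - 0.05556·V_1 = 1
  0.965·V_1 - 0.05556·V_0 - 0.0003704·V_2 - 0.9091·V_5 = 0
  0.3014·V_2 - 0.0003704·V_1 - 0.2778·V_3 - 0.02326·V_5 = 0
  0.5347·V_3 - 0.2778·V_2 - 0.0005556·V_5 = 0
  0.942·V_5 - 0.9091·V_1 - 0.02326·V_2 - 0.0005556·V_3 = 0
Solving these 5 simultaneous equations (Gaussian elimination) gives:
  V_0 = 52.82 V, V_1 = 34.82 V, V_2 = 5.138 V, V_3 = 2.704 V
  V_5 = 33.74 V
R_eq = V_0 / 1 A = 52.82 Ω

Final answer: 52.82 Ω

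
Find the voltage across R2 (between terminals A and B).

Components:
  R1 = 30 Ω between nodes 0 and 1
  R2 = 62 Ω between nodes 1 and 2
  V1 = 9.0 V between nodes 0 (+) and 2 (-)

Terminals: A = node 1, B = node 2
R1 and R2 are in series across V1 (node 0 → node 1 → node 2), and the output A–B is taken across R2, so this is a voltage divider.
Series current: I = V1/(R1 + R2) = 9/(30 + 62) = 9/92 = 0.09783 A
V_R2 = I × R2 = V1 × R2/(R1 + R2) = 9 × 62/92 = 6.065 V

Final answer: 6.065 V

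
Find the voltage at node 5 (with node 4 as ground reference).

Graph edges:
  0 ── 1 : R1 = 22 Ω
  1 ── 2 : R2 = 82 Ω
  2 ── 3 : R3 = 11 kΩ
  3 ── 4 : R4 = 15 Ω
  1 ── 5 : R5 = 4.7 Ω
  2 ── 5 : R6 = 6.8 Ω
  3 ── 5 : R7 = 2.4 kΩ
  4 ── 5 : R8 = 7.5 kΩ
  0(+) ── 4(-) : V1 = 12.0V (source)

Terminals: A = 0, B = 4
Nodal analysis, taking node 4 as the 0 V reference.
Source V1 fixes V_0 = 12 V.
KCL at each unknown node (sum of currents leaving = 0; resistances in Ω):
  Node 1: (V_1 - 12)/22 + (V_1 - V_2)/82 + (V_1 - V_5)/4.7 = 0
  Node 2: (V_2 - V_1)/82 + (V_2 - V_3)/11000 + (V_2 - V_5)/6.8 = 0
  Node 3: (V_3 - V_2)/11000 + (V_3 - 0)/15 + (V_3 - V_5)/2400 = 0
  Node 5: (V_5 - V_1)/4.7 + (V_5 - V_2)/6.8 + (V_5 - V_3)/2400 + (V_5 - 0)/7500 = 0
Collecting terms (coefficients in siemens):
  0.2704·V_1 - 0.0122·V_2 - 0.2128·V_5 = 0.5455
  0.1593·V_2 - 0.0122·V_1 - 0.00009091·V_3 - 0.1471·V_5 = 0
  0.06717·V_3 - 0.00009091·V_2 - 0.0004167·V_5 = 0
  0.3604·V_5 - 0.2128·V_1 - 0.1471·V_2 - 0.0004167·V_3 = 0
Solving these 4 simultaneous equations (Gaussian elimination) gives:
  V_1 = 11.83 V, V_2 = 11.8 V, V_3 = 0.08917 V, V_5 = 11.8 V
The requested potential is V_5 = 11.8 V.

Final answer: V_5 = 11.8 V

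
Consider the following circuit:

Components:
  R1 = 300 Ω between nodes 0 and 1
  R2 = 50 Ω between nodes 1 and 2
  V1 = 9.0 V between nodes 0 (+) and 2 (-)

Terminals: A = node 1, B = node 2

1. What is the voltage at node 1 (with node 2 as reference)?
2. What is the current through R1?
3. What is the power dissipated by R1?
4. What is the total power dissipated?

Nodal analysis, taking node 2 as the 0 V reference.
Source V1 fixes V_0 = 9 V.
KCL at each unknown node (sum of currents leaving = 0; resistances in Ω):
  Node 1: (V_1 - 9)/300 + (V_1 - 0)/50 = 0
Collecting terms: 0.02333 × V_1 = 0.03  =>  V_1 = 1.286 V
Part 1:
  Read off the nodal solution: V_1 = 1.286 V
Part 2:
  I_R1 = (V_0 - V_1)/R1 = (9 - 1.286)/300 = 0.02571 A
  Magnitude: I_R1 = 0.02571 A
Part 3:
  I_R1 = (V_0 - V_1)/R1 = (9 - 1.286)/300 = 0.02571 A
  P_R1 = I_R1² × R1 = (0.02571)² × 300 = 0.1984 W
Part 4:
  Power in each resistor, P = (ΔV)²/R:
    P_R1 = (9 - 1.286)²/300 = 0.1984 W
    P_R2 = (1.286 - 0)²/50 = 0.03306 W
  P_total = P_R1 + P_R2 = 0.2314 W

Final answers:
1. V_1 = 1.286 V
2. I_R1 = 0.02571 A
3. P_R1 = 0.1984 W
4. P_total = 0.2314 W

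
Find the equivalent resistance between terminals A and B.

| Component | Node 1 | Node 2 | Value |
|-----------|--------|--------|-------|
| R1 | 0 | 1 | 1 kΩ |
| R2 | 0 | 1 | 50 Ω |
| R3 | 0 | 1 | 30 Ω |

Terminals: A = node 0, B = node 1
Reduce the network between node 0 (A) and node 1 (B) by series/parallel combination:
  Rp1 = R1 ‖ R2 ‖ R3 (parallel, all between nodes 0 and 1) = 1/(1/1000 + 1/50 + 1/30) = 18.4 Ω
R_eq = 18.4 Ω

Final answer: 18.4 Ω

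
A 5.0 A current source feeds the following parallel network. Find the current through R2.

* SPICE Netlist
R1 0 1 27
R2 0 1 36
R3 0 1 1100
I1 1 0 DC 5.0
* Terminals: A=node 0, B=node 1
All resistors sit directly between nodes 0 and 1, so they are in parallel and share one voltage V; the full source current 5 A splits among them.
1/R_par = 1/27 + 1/36 + 1/1100 = 0.06572 S  =>  R_par = 15.22 Ω
V = I × R_par = 5 × 15.22 = 76.08 V
I_R2 = V/R2 = 76.08/36 = 2.113 A

Final answer: 2.113 A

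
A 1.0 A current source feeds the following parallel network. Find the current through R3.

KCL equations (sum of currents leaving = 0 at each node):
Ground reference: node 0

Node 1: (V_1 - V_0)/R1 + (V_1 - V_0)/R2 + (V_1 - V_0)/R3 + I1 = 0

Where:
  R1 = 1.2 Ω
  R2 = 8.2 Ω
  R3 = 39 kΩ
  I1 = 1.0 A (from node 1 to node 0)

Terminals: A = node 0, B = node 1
All resistors sit directly between nodes 0 and 1, so they are in parallel and share one voltage V; the full source current 1 A splits among them.
1/R_par = 1/1.2 + 1/8.2 + 1/39000 = 0.9553 S  =>  R_par = 1.047 Ω
V = I × R_par = 1 × 1.047 = 1.047 V
I_R3 = V/R3 = 1.047/39000 = 0.00002684 A

Final answer: 2.684e-05 A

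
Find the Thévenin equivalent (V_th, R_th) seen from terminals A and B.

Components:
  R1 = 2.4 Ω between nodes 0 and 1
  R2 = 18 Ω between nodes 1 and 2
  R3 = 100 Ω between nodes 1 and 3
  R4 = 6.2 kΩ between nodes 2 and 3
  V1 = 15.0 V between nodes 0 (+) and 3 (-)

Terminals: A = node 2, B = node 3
Step 1 — V_th is the open-circuit voltage V_A - V_B (nothing connected across the terminals).
Nodal analysis, taking node 3 as the 0 V reference.
Source V1 fixes V_0 = 15 V.
KCL at each unknown node (sum of currents leaving = 0; resistances in Ω):
  Node 1: (V_1 - 15)/2.4 + (V_1 - V_2)/18 + (V_1 - 0)/100 = 0
  Node 2: (V_2 - V_1)/18 + (V_2 - 0)/6200 = 0
Collecting terms (coefficients in siemens):
  0.4822·V_1 - 0.05556·V_2 = 6.25
  0.05572·V_2 - 0.05556·V_1 = 0
Determinant D = (0.4822)(0.05572) - (-0.05556)(-0.05556) = 0.02378
V_1 = [(6.25)(0.05572) - (-0.05556)(0)]/D = 14.64 V
V_2 = [(0.4822)(0) - (6.25)(-0.05556)]/D = 14.6 V
V_th = V_2 - V_3 = 14.6 - 0 = 14.6 V
Step 2 — R_th: zero the source — replace V1 by a short circuit (node 3 merges into node 0) — and find the resistance seen between A (node 2) and B (node 0).
Reduce the network between node 2 (A) and node 0 (B) by series/parallel combination:
  Rp1 = R1 ‖ R3 (parallel, both between nodes 0 and 1) = 1/(1/2.4 + 1/100) = 2.344 Ω
  Rs1 = R2 + Rp1 (series, joined only at node 1) = 18 + 2.344 = 20.34 Ω
  Rp2 = R4 ‖ Rs1 (parallel, both between nodes 0 and 2) = 1/(1/6200 + 1/20.34) = 20.28 Ω
R_th = 20.28 Ω

Final answer: V_th = 14.6 V, R_th = 20.28 Ω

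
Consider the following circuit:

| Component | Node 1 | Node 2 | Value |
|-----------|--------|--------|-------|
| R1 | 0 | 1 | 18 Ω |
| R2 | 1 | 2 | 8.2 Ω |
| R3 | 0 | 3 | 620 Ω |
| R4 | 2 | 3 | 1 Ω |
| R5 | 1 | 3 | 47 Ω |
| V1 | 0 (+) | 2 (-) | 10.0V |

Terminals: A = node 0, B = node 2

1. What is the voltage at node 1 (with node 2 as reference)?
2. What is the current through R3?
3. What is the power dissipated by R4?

Nodal analysis, taking node 2 as the 0 V reference.
Source V1 fixes V_0 = 10 V.
KCL at each unknown node (sum of currents leaving = 0; resistances in Ω):
  Node 1: (V_1 - 10)/18 + (V_1 - 0)/8.2 + (V_1 - V_3)/47 = 0
  Node 3: (V_3 - 10)/620 + (V_3 - 0)/1 + (V_3 - V_1)/47 = 0
Collecting terms (coefficients in siemens):
  0.1988·V_1 - 0.02128·V_3 = 0.5556
  1.023·V_3 - 0.02128·V_1 = 0.01613
Determinant D = (0.1988)(1.023) - (-0.02128)(-0.02128) = 0.2029
V_1 = [(0.5556)(1.023) - (-0.02128)(0.01613)]/D = 2.803 V
V_3 = [(0.1988)(0.01613) - (0.5556)(-0.02128)]/D = 0.07407 V
Part 1:
  Read off the nodal solution: V_1 = 2.803 V
Part 2:
  I_R3 = (V_0 - V_3)/R3 = (10 - 0.07407)/620 = 0.01601 A
  Magnitude: I_R3 = 0.01601 A
Part 3:
  I_R4 = (V_2 - V_3)/R4 = (0 - 0.07407)/1 = -0.07407 A
  P_R4 = I_R4² × R4 = (-0.07407)² × 1 = 0.005486 W

Final answers:
1. V_1 = 2.803 V
2. I_R3 = 0.01601 A
3. P_R4 = 0.005486 W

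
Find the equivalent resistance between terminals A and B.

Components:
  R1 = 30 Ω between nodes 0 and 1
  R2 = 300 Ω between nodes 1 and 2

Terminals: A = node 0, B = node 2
Reduce the network between node 0 (A) and node 2 (B) by series/parallel combination:
  Rs1 = R1 + R2 (series, joined only at node 1) = 30 + 300 = 330 Ω
R_eq = 330 Ω

Final answer: 330 Ω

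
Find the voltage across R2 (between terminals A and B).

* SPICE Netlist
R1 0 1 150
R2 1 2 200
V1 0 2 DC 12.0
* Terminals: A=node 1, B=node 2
R1 and R2 are in series across V1 (node 0 → node 1 → node 2), and the output A–B is taken across R2, so this is a voltage divider.
Series current: I = V1/(R1 + R2) = 12/(150 + 200) = 12/350 = 0.03429 A
V_R2 = I × R2 = V1 × R2/(R1 + R2) = 12 × 200/350 = 6.857 V

Final answer: 6.857 V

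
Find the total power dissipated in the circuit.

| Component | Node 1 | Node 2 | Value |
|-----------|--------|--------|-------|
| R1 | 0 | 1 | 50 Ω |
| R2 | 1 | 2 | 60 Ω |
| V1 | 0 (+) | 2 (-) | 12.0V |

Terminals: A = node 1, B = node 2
Nodal analysis, taking node 2 as the 0 V reference.
Source V1 fixes V_0 = 12 V.
KCL at each unknown node (sum of currents leaving = 0; resistances in Ω):
  Node 1: (V_1 - 12)/50 + (V_1 - 0)/60 = 0
Collecting terms: 0.03667 × V_1 = 0.24  =>  V_1 = 6.545 V
Power in each resistor, P = (ΔV)²/R:
  P_R1 = (12 - 6.545)²/50 = 0.595 W
  P_R2 = (6.545 - 0)²/60 = 0.714 W
P_total = P_R1 + P_R2 = 1.309 W

Final answer: 1.309 W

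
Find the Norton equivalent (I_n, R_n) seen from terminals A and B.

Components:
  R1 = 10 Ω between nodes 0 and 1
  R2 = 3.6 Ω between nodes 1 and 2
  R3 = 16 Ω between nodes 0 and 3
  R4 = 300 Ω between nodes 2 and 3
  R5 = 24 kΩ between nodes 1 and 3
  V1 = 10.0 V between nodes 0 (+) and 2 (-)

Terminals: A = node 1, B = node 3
Find the Thévenin equivalent first; then I_n = V_th/R_th and R_n = R_th.
Step 1 — V_th is the open-circuit voltage V_A - V_B (nothing connected across the terminals).
Nodal analysis, taking node 2 as the 0 V reference.
Source V1 fixes V_0 = 10 V.
KCL at each unknown node (sum of currents leaving = 0; resistances in Ω):
  Node 1: (V_1 - 10)/10 + (V_1 - 0)/3.6 + (V_1 - V_3)/24000 = 0
  Node 3: (V_3 - 10)/16 + (V_3 - 0)/300 + (V_3 - V_1)/24000 = 0
Collecting terms (coefficients in siemens):
  0.3778·V_1 - 0.00004167·V_3 = 1
  0.06587·V_3 - 0.00004167·V_1 = 0.625
Determinant D = (0.3778)(0.06587) - (-0.00004167)(-0.00004167) = 0.02489
V_1 = [(1)(0.06587) - (-0.00004167)(0.625)]/D = 2.648 V
V_3 = [(0.3778)(0.625) - (1)(-0.00004167)]/D = 9.489 V
V_th = V_1 - V_3 = 2.648 - 9.489 = -6.842 V
Step 2 — R_th: zero the source — replace V1 by a short circuit (node 2 merges into node 0) — and find the resistance seen between A (node 1) and B (node 3).
Reduce the network between node 1 (A) and node 3 (B) by series/parallel combination:
  Rp1 = R1 ‖ R2 (parallel, both between nodes 0 and 1) = 1/(1/10 + 1/3.6) = 2.647 Ω
  Rp2 = R3 ‖ R4 (parallel, both between nodes 0 and 3) = 1/(1/16 + 1/300) = 15.19 Ω
  Rs1 = Rp1 + Rp2 (series, joined only at node 0) = 2.647 + 15.19 = 17.84 Ω
  Rp3 = R5 ‖ Rs1 (parallel, both between nodes 1 and 3) = 1/(1/24000 + 1/17.84) = 17.82 Ω
R_th = 17.82 Ω
I_n = V_th/R_th = -6.842/17.82 = -0.3838 A, and R_n = R_th = 17.82 Ω

Final answer: I_n = -0.3838 A, R_n = 17.82 Ω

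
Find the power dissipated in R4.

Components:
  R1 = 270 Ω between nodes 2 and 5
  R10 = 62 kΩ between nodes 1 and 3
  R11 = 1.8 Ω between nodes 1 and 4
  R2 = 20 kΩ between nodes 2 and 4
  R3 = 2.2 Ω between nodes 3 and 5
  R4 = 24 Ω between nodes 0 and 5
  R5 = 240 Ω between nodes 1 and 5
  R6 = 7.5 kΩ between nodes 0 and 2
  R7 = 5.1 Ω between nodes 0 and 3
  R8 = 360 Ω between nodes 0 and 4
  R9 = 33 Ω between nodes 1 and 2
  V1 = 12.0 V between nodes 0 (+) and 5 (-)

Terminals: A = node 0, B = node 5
Nodal analysis, taking node 5 as the 0 V reference.
Source V1 fixes V_0 = 12 V.
KCL at each unknown node (sum of currents leaving = 0; resistances in Ω):
  Node 1: (V_1 - 0)/240 + (V_1 - V_2)/33 + (V_1 - V_3)/62000 + (V_1 - V_4)/1.8 = 0
  Node 2: (V_2 - 0)/270 + (V_2 - V_4)/20000 + (V_2 - 12)/7500 + (V_2 - V_1)/33 = 0
  Node 3: (V_3 - 0)/2.2 + (V_3 - 12)/5.1 + (V_3 - V_1)/62000 = 0
  Node 4: (V_4 - V_2)/20000 + (V_4 - 12)/360 + (V_4 - V_1)/1.8 = 0
Collecting terms (coefficients in siemens):
  0.59·V_1 - 0.0303·V_2 - 0.00001613·V_3 - 0.5556·V_4 = 0
  0.03419·V_2 - 0.0303·V_1 - 0.00005·V_4 = 0.0016
  0.6506·V_3 - 0.00001613·V_1 = 2.353
  0.5584·V_4 - 0.5556·V_1 - 0.00005·V_2 = 0.03333
Solving these 4 simultaneous equations (Gaussian elimination) gives:
  V_1 = 3.346 V, V_2 = 3.018 V, V_3 = 3.616 V, V_4 = 3.389 V
I_R4 = (V_0 - V_5)/R4 = (12 - 0)/24 = 0.5 A
P_R4 = I_R4² × R4 = (0.5)² × 24 = 6 W

Final answer: 6 W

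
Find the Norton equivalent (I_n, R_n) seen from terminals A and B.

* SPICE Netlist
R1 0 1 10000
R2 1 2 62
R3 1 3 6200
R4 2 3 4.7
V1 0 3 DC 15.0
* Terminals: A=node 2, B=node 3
Find the Thévenin equivalent first; then I_n = V_th/R_th and R_n = R_th.
Step 1 — V_th is the open-circuit voltage V_A - V_B (nothing connected across the terminals).
Nodal analysis, taking node 3 as the 0 V reference.
Source V1 fixes V_0 = 15 V.
KCL at each unknown node (sum of currents leaving = 0; resistances in Ω):
  Node 1: (V_1 - 15)/10000 + (V_1 - V_2)/62 + (V_1 - 0)/6200 = 0
  Node 2: (V_2 - V_1)/62 + (V_2 - 0)/4.7 = 0
Collecting terms (coefficients in siemens):
  0.01639·V_1 - 0.01613·V_2 = 0.0015
  0.2289·V_2 - 0.01613·V_1 = 0
Determinant D = (0.01639)(0.2289) - (-0.01613)(-0.01613) = 0.003492
V_1 = [(0.0015)(0.2289) - (-0.01613)(0)]/D = 0.09834 V
V_2 = [(0.01639)(0) - (0.0015)(-0.01613)]/D = 0.006929 V
V_th = V_2 - V_3 = 0.006929 - 0 = 0.006929 V
Step 2 — R_th: zero the source — replace V1 by a short circuit (node 3 merges into node 0) — and find the resistance seen between A (node 2) and B (node 0).
Reduce the network between node 2 (A) and node 0 (B) by series/parallel combination:
  Rp1 = R1 ‖ R3 (parallel, both between nodes 0 and 1) = 1/(1/10000 + 1/6200) = 3827 Ω
  Rs1 = R2 + Rp1 (series, joined only at node 1) = 62 + 3827 = 3889 Ω
  Rp2 = R4 ‖ Rs1 (parallel, both between nodes 0 and 2) = 1/(1/4.7 + 1/3889) = 4.694 Ω
R_th = 4.694 Ω
I_n = V_th/R_th = 0.006929/4.694 = 0.001476 A, and R_n = R_th = 4.694 Ω

Final answer: I_n = 0.001476 A, R_n = 4.694 Ω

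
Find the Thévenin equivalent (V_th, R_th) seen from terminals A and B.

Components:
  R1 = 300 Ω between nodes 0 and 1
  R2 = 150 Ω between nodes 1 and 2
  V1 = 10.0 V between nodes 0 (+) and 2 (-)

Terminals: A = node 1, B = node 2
Step 1 — V_th is the open-circuit voltage V_A - V_B (nothing connected across the terminals).
Nodal analysis, taking node 2 as the 0 V reference.
Source V1 fixes V_0 = 10 V.
KCL at each unknown node (sum of currents leaving = 0; resistances in Ω):
  Node 1: (V_1 - 10)/300 + (V_1 - 0)/150 = 0
Collecting terms: 0.01 × V_1 = 0.03333  =>  V_1 = 3.333 V
V_th = V_1 - V_2 = 3.333 - 0 = 3.333 V
Step 2 — R_th: zero the source — replace V1 by a short circuit (node 2 merges into node 0) — and find the resistance seen between A (node 1) and B (node 0).
Reduce the network between node 1 (A) and node 0 (B) by series/parallel combination:
  Rp1 = R1 ‖ R2 (parallel, both between nodes 0 and 1) = 1/(1/300 + 1/150) = 100 Ω
R_th = 100 Ω

Final answer: V_th = 3.333 V, R_th = 100 Ω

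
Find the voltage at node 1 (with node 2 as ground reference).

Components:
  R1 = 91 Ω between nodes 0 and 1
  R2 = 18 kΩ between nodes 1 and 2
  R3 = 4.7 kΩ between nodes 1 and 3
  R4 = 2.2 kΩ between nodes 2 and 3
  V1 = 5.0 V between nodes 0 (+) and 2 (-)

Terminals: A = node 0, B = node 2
Nodal analysis, taking node 2 as the 0 V reference.
Source V1 fixes V_0 = 5 V.
KCL at each unknown node (sum of currents leaving = 0; resistances in Ω):
  Node 1: (V_1 - 5)/91 + (V_1 - 0)/18000 + (V_1 - V_3)/4700 = 0
  Node 3: (V_3 - V_1)/4700 + (V_3 - 0)/2200 = 0
Collecting terms (coefficients in siemens):
  0.01126·V_1 - 0.0002128·V_3 = 0.05495
  0.0006673·V_3 - 0.0002128·V_1 = 0
Determinant D = (0.01126)(0.0006673) - (-0.0002128)(-0.0002128) = 0.000007467
V_1 = [(0.05495)(0.0006673) - (-0.0002128)(0)]/D = 4.91 V
V_3 = [(0.01126)(0) - (0.05495)(-0.0002128)]/D = 1.566 V
The requested potential is V_1 = 4.91 V.

Final answer: V_1 = 4.91 V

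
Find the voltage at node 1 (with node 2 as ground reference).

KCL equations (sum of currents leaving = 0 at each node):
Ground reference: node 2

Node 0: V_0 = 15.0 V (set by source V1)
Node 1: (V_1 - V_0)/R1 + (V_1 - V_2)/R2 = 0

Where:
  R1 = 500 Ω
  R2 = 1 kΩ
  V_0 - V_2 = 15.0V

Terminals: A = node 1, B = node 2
Nodal analysis, taking node 2 as the 0 V reference.
Source V1 fixes V_0 = 15 V.
KCL at each unknown node (sum of currents leaving = 0; resistances in Ω):
  Node 1: (V_1 - 15)/500 + (V_1 - 0)/1000 = 0
Collecting terms: 0.003 × V_1 = 0.03  =>  V_1 = 10 V
The requested potential is V_1 = 10 V.

Final answer: V_1 = 10 V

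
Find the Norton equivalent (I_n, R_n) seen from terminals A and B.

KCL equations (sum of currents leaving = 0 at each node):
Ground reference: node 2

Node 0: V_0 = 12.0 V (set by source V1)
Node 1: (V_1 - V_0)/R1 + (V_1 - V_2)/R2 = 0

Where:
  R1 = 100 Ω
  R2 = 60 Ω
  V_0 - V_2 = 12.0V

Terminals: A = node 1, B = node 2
Find the Thévenin equivalent first; then I_n = V_th/R_th and R_n = R_th.
Step 1 — V_th is the open-circuit voltage V_A - V_B (nothing connected across the terminals).
Nodal analysis, taking node 2 as the 0 V reference.
Source V1 fixes V_0 = 12 V.
KCL at each unknown node (sum of currents leaving = 0; resistances in Ω):
  Node 1: (V_1 - 12)/100 + (V_1 - 0)/60 = 0
Collecting terms: 0.02667 × V_1 = 0.12  =>  V_1 = 4.5 V
V_th = V_1 - V_2 = 4.5 - 0 = 4.5 V
Step 2 — R_th: zero the source — replace V1 by a short circuit (node 2 merges into node 0) — and find the resistance seen between A (node 1) and B (node 0).
Reduce the network between node 1 (A) and node 0 (B) by series/parallel combination:
  Rp1 = R1 ‖ R2 (parallel, both between nodes 0 and 1) = 1/(1/100 + 1/60) = 37.5 Ω
R_th = 37.5 Ω
I_n = V_th/R_th = 4.5/37.5 = 0.12 A, and R_n = R_th = 37.5 Ω

Final answer: I_n = 0.12 A, R_n = 37.5 Ω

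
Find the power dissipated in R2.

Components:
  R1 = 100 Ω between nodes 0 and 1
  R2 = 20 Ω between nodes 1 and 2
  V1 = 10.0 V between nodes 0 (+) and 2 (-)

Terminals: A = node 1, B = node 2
Nodal analysis, taking node 2 as the 0 V reference.
Source V1 fixes V_0 = 10 V.
KCL at each unknown node (sum of currents leaving = 0; resistances in Ω):
  Node 1: (V_1 - 10)/100 + (V_1 - 0)/20 = 0
Collecting terms: 0.06 × V_1 = 0.1  =>  V_1 = 1.667 V
I_R2 = (V_1 - V_2)/R2 = (1.667 - 0)/20 = 0.08333 A
P_R2 = I_R2² × R2 = (0.08333)² × 20 = 0.1389 W

Final answer: 0.1389 W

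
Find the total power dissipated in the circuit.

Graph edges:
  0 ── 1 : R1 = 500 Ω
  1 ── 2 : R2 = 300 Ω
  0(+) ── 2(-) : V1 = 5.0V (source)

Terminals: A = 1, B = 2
Nodal analysis, taking node 2 as the 0 V reference.
Source V1 fixes V_0 = 5 V.
KCL at each unknown node (sum of currents leaving = 0; resistances in Ω):
  Node 1: (V_1 - 5)/500 + (V_1 - 0)/300 = 0
Collecting terms: 0.005333 × V_1 = 0.01  =>  V_1 = 1.875 V
Power in each resistor, P = (ΔV)²/R:
  P_R1 = (5 - 1.875)²/500 = 0.01953 W
  P_R2 = (1.875 - 0)²/300 = 0.01172 W
P_total = P_R1 + P_R2 = 0.03125 W

Final answer: 0.03125 W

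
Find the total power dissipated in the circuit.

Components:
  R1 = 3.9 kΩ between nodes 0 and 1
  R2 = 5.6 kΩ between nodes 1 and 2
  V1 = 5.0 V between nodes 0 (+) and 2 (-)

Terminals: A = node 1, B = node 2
Nodal analysis, taking node 2 as the 0 V reference.
Source V1 fixes V_0 = 5 V.
KCL at each unknown node (sum of currents leaving = 0; resistances in Ω):
  Node 1: (V_1 - 5)/3900 + (V_1 - 0)/5600 = 0
Collecting terms: 0.000435 × V_1 = 0.001282  =>  V_1 = 2.947 V
Power in each resistor, P = (ΔV)²/R:
  P_R1 = (5 - 2.947)²/3900 = 0.00108 W
  P_R2 = (2.947 - 0)²/5600 = 0.001551 W
P_total = P_R1 + P_R2 = 0.002632 W

Final answer: 0.002632 W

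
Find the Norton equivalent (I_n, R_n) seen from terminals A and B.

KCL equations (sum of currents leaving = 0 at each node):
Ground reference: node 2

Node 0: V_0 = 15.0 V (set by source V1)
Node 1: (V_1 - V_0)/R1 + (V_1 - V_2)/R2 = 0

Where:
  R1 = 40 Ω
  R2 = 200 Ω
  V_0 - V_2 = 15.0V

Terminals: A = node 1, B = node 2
Find the Thévenin equivalent first; then I_n = V_th/R_th and R_n = R_th.
Step 1 — V_th is the open-circuit voltage V_A - V_B (nothing connected across the terminals).
Nodal analysis, taking node 2 as the 0 V reference.
Source V1 fixes V_0 = 15 V.
KCL at each unknown node (sum of currents leaving = 0; resistances in Ω):
  Node 1: (V_1 - 15)/40 + (V_1 - 0)/200 = 0
Collecting terms: 0.03 × V_1 = 0.375  =>  V_1 = 12.5 V
V_th = V_1 - V_2 = 12.5 - 0 = 12.5 V
Step 2 — R_th: zero the source — replace V1 by a short circuit (node 2 merges into node 0) — and find the resistance seen between A (node 1) and B (node 0).
Reduce the network between node 1 (A) and node 0 (B) by series/parallel combination:
  Rp1 = R1 ‖ R2 (parallel, both between nodes 0 and 1) = 1/(1/40 + 1/200) = 33.33 Ω
R_th = 33.33 Ω
I_n = V_th/R_th = 12.5/33.33 = 0.375 A, and R_n = R_th = 33.33 Ω

Final answer: I_n = 0.375 A, R_n = 33.33 Ω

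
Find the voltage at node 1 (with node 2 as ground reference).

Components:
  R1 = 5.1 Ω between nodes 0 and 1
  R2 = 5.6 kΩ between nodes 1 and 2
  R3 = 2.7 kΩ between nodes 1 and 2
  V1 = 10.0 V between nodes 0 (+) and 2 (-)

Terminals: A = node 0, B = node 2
Nodal analysis, taking node 2 as the 0 V reference.
Source V1 fixes V_0 = 10 V.
KCL at each unknown node (sum of currents leaving = 0; resistances in Ω):
  Node 1: (V_1 - 10)/5.1 + (V_1 - 0)/5600 + (V_1 - 0)/2700 = 0
Collecting terms: 0.1966 × V_1 = 1.961  =>  V_1 = 9.972 V
The requested potential is V_1 = 9.972 V.

Final answer: V_1 = 9.972 V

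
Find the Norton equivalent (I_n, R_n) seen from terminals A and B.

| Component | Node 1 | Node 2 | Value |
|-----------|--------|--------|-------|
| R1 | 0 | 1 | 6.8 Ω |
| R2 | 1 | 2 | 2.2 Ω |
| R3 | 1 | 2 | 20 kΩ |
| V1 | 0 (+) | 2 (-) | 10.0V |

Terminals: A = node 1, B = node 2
Find the Thévenin equivalent first; then I_n = V_th/R_th and R_n = R_th.
Step 1 — V_th is the open-circuit voltage V_A - V_B (nothing connected across the terminals).
Nodal analysis, taking node 2 as the 0 V reference.
Source V1 fixes V_0 = 10 V.
KCL at each unknown node (sum of currents leaving = 0; resistances in Ω):
  Node 1: (V_1 - 10)/6.8 + (V_1 - 0)/2.2 + (V_1 - 0)/20000 = 0
Collecting terms: 0.6017 × V_1 = 1.471  =>  V_1 = 2.444 V
V_th = V_1 - V_2 = 2.444 - 0 = 2.444 V
Step 2 — R_th: zero the source — replace V1 by a short circuit (node 2 merges into node 0) — and find the resistance seen between A (node 1) and B (node 0).
Reduce the network between node 1 (A) and node 0 (B) by series/parallel combination:
  Rp1 = R1 ‖ R2 ‖ R3 (parallel, all between nodes 0 and 1) = 1/(1/6.8 + 1/2.2 + 1/20000) = 1.662 Ω
R_th = 1.662 Ω
I_n = V_th/R_th = 2.444/1.662 = 1.471 A, and R_n = R_th = 1.662 Ω

Final answer: I_n = 1.471 A, R_n = 1.662 Ω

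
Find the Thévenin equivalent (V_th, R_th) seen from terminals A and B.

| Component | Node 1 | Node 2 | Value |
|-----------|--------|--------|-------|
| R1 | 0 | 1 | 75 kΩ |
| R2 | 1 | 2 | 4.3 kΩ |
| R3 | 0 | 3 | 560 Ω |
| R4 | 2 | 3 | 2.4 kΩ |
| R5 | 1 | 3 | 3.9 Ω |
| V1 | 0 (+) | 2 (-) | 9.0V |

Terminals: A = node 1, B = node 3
Step 1 — V_th is the open-circuit voltage V_A - V_B (nothing connected across the terminals).
Nodal analysis, taking node 2 as the 0 V reference.
Source V1 fixes V_0 = 9 V.
KCL at each unknown node (sum of currents leaving = 0; resistances in Ω):
  Node 1: (V_1 - 9)/75000 + (V_1 - 0)/4300 + (V_1 - V_3)/3.9 = 0
  Node 3: (V_3 - 9)/560 + (V_3 - 0)/2400 + (V_3 - V_1)/3.9 = 0
Collecting terms (coefficients in siemens):
  0.2567·V_1 - 0.2564·V_3 = 0.00012
  0.2586·V_3 - 0.2564·V_1 = 0.01607
Determinant D = (0.2567)(0.2586) - (-0.2564)(-0.2564) = 0.0006283
V_1 = [(0.00012)(0.2586) - (-0.2564)(0.01607)]/D = 6.608 V
V_3 = [(0.2567)(0.01607) - (0.00012)(-0.2564)]/D = 6.614 V
V_th = V_1 - V_3 = 6.608 - 6.614 = -0.005869 V
Step 2 — R_th: zero the source — replace V1 by a short circuit (node 2 merges into node 0) — and find the resistance seen between A (node 1) and B (node 3).
Reduce the network between node 1 (A) and node 3 (B) by series/parallel combination:
  Rp1 = R1 ‖ R2 (parallel, both between nodes 0 and 1) = 1/(1/75000 + 1/4300) = 4067 Ω
  Rp2 = R3 ‖ R4 (parallel, both between nodes 0 and 3) = 1/(1/560 + 1/2400) = 454.1 Ω
  Rs1 = Rp1 + Rp2 (series, joined only at node 0) = 4067 + 454.1 = 4521 Ω
  Rp3 = R5 ‖ Rs1 (parallel, both between nodes 1 and 3) = 1/(1/3.9 + 1/4521) = 3.897 Ω
R_th = 3.897 Ω

Final answer: V_th = -0.005869 V, R_th = 3.897 Ω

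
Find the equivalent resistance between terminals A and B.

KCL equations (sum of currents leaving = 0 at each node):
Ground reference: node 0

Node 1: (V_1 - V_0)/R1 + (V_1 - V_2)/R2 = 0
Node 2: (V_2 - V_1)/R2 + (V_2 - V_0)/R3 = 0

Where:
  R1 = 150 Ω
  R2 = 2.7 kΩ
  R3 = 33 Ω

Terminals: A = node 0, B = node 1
Reduce the network between node 0 (A) and node 1 (B) by series/parallel combination:
  Rs1 = R3 + R2 (series, joined only at node 2) = 33 + 2700 = 2733 Ω
  Rp1 = R1 ‖ Rs1 (parallel, both between nodes 0 and 1) = 1/(1/150 + 1/2733) = 142.2 Ω
R_eq = 142.2 Ω

Final answer: 142.2 Ω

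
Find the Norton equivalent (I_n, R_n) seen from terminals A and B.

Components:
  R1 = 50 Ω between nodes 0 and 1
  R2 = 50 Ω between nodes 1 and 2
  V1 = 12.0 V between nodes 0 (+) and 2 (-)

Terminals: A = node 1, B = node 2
Find the Thévenin equivalent first; then I_n = V_th/R_th and R_n = R_th.
Step 1 — V_th is the open-circuit voltage V_A - V_B (nothing connected across the terminals).
Nodal analysis, taking node 2 as the 0 V reference.
Source V1 fixes V_0 = 12 V.
KCL at each unknown node (sum of currents leaving = 0; resistances in Ω):
  Node 1: (V_1 - 12)/50 + (V_1 - 0)/50 = 0
Collecting terms: 0.04 × V_1 = 0.24  =>  V_1 = 6 V
V_th = V_1 - V_2 = 6 - 0 = 6 V
Step 2 — R_th: zero the source — replace V1 by a short circuit (node 2 merges into node 0) — and find the resistance seen between A (node 1) and B (node 0).
Reduce the network between node 1 (A) and node 0 (B) by series/parallel combination:
  Rp1 = R1 ‖ R2 (parallel, both between nodes 0 and 1) = 1/(1/50 + 1/50) = 25 Ω
R_th = 25 Ω
I_n = V_th/R_th = 6/25 = 0.24 A, and R_n = R_th = 25 Ω

Final answer: I_n = 0.24 A, R_n = 25 Ω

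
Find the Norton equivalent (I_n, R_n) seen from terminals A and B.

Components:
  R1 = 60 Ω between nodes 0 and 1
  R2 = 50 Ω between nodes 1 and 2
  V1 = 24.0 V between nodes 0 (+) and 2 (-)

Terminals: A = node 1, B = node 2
Find the Thévenin equivalent first; then I_n = V_th/R_th and R_n = R_th.
Step 1 — V_th is the open-circuit voltage V_A - V_B (nothing connected across the terminals).
Nodal analysis, taking node 2 as the 0 V reference.
Source V1 fixes V_0 = 24 V.
KCL at each unknown node (sum of currents leaving = 0; resistances in Ω):
  Node 1: (V_1 - 24)/60 + (V_1 - 0)/50 = 0
Collecting terms: 0.03667 × V_1 = 0.4  =>  V_1 = 10.91 V
V_th = V_1 - V_2 = 10.91 - 0 = 10.91 V
Step 2 — R_th: zero the source — replace V1 by a short circuit (node 2 merges into node 0) — and find the resistance seen between A (node 1) and B (node 0).
Reduce the network between node 1 (A) and node 0 (B) by series/parallel combination:
  Rp1 = R1 ‖ R2 (parallel, both between nodes 0 and 1) = 1/(1/60 + 1/50) = 27.27 Ω
R_th = 27.27 Ω
I_n = V_th/R_th = 10.91/27.27 = 0.4 A, and R_n = R_th = 27.27 Ω

Final answer: I_n = 0.4 A, R_n = 27.27 Ω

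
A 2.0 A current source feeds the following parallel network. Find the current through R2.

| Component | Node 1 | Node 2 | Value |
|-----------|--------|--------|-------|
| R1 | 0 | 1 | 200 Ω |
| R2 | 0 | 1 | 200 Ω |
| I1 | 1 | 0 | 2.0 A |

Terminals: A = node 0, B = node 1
All resistors sit directly between nodes 0 and 1, so they are in parallel and share one voltage V; the full source current 2 A splits among them.
1/R_par = 1/200 + 1/200 = 0.01 S  =>  R_par = 100 Ω
V = I × R_par = 2 × 100 = 200 V
I_R2 = V/R2 = 200/200 = 1 A

Final answer: 1 A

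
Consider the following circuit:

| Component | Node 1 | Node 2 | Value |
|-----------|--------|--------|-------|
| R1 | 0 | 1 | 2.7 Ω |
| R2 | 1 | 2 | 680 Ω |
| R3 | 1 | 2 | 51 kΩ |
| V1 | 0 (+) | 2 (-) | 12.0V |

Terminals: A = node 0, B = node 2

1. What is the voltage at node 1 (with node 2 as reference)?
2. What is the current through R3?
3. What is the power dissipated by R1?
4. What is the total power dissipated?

Nodal analysis, taking node 2 as the 0 V reference.
Source V1 fixes V_0 = 12 V.
KCL at each unknown node (sum of currents leaving = 0; resistances in Ω):
  Node 1: (V_1 - 12)/2.7 + (V_1 - 0)/680 + (V_1 - 0)/51000 = 0
Collecting terms: 0.3719 × V_1 = 4.444  =>  V_1 = 11.95 V
Part 1:
  Read off the nodal solution: V_1 = 11.95 V
Part 2:
  I_R3 = (V_1 - V_2)/R3 = (11.95 - 0)/51000 = 0.0002344 A
  Magnitude: I_R3 = 0.0002344 A
Part 3:
  I_R1 = (V_0 - V_1)/R1 = (12 - 11.95)/2.7 = 0.01781 A
  P_R1 = I_R1² × R1 = (0.01781)² × 2.7 = 0.0008565 W
Part 4:
  Power in each resistor, P = (ΔV)²/R:
    P_R1 = (12 - 11.95)²/2.7 = 0.0008565 W
    P_R2 = (11.95 - 0)²/680 = 0.2101 W
    P_R3 = (11.95 - 0)²/51000 = 0.002801 W
  P_total = P_R1 + P_R2 + P_R3 = 0.2137 W

Final answers:
1. V_1 = 11.95 V
2. I_R3 = 0.0002344 A
3. P_R1 = 0.0008565 W
4. P_total = 0.2137 W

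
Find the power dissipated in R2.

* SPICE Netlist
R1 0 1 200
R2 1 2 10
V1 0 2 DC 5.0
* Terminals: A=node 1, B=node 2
Nodal analysis, taking node 2 as the 0 V reference.
Source V1 fixes V_0 = 5 V.
KCL at each unknown node (sum of currents leaving = 0; resistances in Ω):
  Node 1: (V_1 - 5)/200 + (V_1 - 0)/10 = 0
Collecting terms: 0.105 × V_1 = 0.025  =>  V_1 = 0.2381 V
I_R2 = (V_1 - V_2)/R2 = (0.2381 - 0)/10 = 0.02381 A
P_R2 = I_R2² × R2 = (0.02381)² × 10 = 0.005669 W

Final answer: 0.005669 W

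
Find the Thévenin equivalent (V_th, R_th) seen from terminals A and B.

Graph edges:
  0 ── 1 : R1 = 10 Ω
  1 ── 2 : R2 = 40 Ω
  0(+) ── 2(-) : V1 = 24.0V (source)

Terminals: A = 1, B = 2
Step 1 — V_th is the open-circuit voltage V_A - V_B (nothing connected across the terminals).
Nodal analysis, taking node 2 as the 0 V reference.
Source V1 fixes V_0 = 24 V.
KCL at each unknown node (sum of currents leaving = 0; resistances in Ω):
  Node 1: (V_1 - 24)/10 + (V_1 - 0)/40 = 0
Collecting terms: 0.125 × V_1 = 2.4  =>  V_1 = 19.2 V
V_th = V_1 - V_2 = 19.2 - 0 = 19.2 V
Step 2 — R_th: zero the source — replace V1 by a short circuit (node 2 merges into node 0) — and find the resistance seen between A (node 1) and B (node 0).
Reduce the network between node 1 (A) and node 0 (B) by series/parallel combination:
  Rp1 = R1 ‖ R2 (parallel, both between nodes 0 and 1) = 1/(1/10 + 1/40) = 8 Ω
R_th = 8 Ω

Final answer: V_th = 19.2 V, R_th = 8 Ω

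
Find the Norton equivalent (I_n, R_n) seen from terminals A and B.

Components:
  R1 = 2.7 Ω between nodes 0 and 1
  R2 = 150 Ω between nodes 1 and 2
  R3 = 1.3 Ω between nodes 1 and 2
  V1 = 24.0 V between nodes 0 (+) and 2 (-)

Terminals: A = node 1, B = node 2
Find the Thévenin equivalent first; then I_n = V_th/R_th and R_n = R_th.
Step 1 — V_th is the open-circuit voltage V_A - V_B (nothing connected across the terminals).
Nodal analysis, taking node 2 as the 0 V reference.
Source V1 fixes V_0 = 24 V.
KCL at each unknown node (sum of currents leaving = 0; resistances in Ω):
  Node 1: (V_1 - 24)/2.7 + (V_1 - 0)/150 + (V_1 - 0)/1.3 = 0
Collecting terms: 1.146 × V_1 = 8.889  =>  V_1 = 7.755 V
V_th = V_1 - V_2 = 7.755 - 0 = 7.755 V
Step 2 — R_th: zero the source — replace V1 by a short circuit (node 2 merges into node 0) — and find the resistance seen between A (node 1) and B (node 0).
Reduce the network between node 1 (A) and node 0 (B) by series/parallel combination:
  Rp1 = R1 ‖ R2 ‖ R3 (parallel, all between nodes 0 and 1) = 1/(1/2.7 + 1/150 + 1/1.3) = 0.8724 Ω
R_th = 0.8724 Ω
I_n = V_th/R_th = 7.755/0.8724 = 8.889 A, and R_n = R_th = 0.8724 Ω

Final answer: I_n = 8.889 A, R_n = 0.8724 Ω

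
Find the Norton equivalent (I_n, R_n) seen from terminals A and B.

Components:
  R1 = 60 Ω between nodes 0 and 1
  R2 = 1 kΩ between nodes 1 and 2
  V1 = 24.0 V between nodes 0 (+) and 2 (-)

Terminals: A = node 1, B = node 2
Find the Thévenin equivalent first; then I_n = V_th/R_th and R_n = R_th.
Step 1 — V_th is the open-circuit voltage V_A - V_B (nothing connected across the terminals).
Nodal analysis, taking node 2 as the 0 V reference.
Source V1 fixes V_0 = 24 V.
KCL at each unknown node (sum of currents leaving = 0; resistances in Ω):
  Node 1: (V_1 - 24)/60 + (V_1 - 0)/1000 = 0
Collecting terms: 0.01767 × V_1 = 0.4  =>  V_1 = 22.64 V
V_th = V_1 - V_2 = 22.64 - 0 = 22.64 V
Step 2 — R_th: zero the source — replace V1 by a short circuit (node 2 merges into node 0) — and find the resistance seen between A (node 1) and B (node 0).
Reduce the network between node 1 (A) and node 0 (B) by series/parallel combination:
  Rp1 = R1 ‖ R2 (parallel, both between nodes 0 and 1) = 1/(1/60 + 1/1000) = 56.6 Ω
R_th = 56.6 Ω
I_n = V_th/R_th = 22.64/56.6 = 0.4 A, and R_n = R_th = 56.6 Ω

Final answer: I_n = 0.4 A, R_n = 56.6 Ω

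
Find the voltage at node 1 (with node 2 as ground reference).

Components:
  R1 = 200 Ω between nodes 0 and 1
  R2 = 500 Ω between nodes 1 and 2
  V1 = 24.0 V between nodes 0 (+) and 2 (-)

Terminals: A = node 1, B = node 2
Nodal analysis, taking node 2 as the 0 V reference.
Source V1 fixes V_0 = 24 V.
KCL at each unknown node (sum of currents leaving = 0; resistances in Ω):
  Node 1: (V_1 - 24)/200 + (V_1 - 0)/500 = 0
Collecting terms: 0.007 × V_1 = 0.12  =>  V_1 = 17.14 V
The requested potential is V_1 = 17.14 V.

Final answer: V_1 = 17.14 V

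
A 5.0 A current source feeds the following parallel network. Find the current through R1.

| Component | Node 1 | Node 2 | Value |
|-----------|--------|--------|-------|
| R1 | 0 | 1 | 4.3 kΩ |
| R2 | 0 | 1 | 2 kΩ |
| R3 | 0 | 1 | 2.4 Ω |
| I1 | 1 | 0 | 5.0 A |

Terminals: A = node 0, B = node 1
All resistors sit directly between nodes 0 and 1, so they are in parallel and share one voltage V; the full source current 5 A splits among them.
1/R_par = 1/4300 + 1/2000 + 1/2.4 = 0.4174 S  =>  R_par = 2.396 Ω
V = I × R_par = 5 × 2.396 = 11.98 V
I_R1 = V/R1 = 11.98/4300 = 0.002786 A

Final answer: 0.002786 A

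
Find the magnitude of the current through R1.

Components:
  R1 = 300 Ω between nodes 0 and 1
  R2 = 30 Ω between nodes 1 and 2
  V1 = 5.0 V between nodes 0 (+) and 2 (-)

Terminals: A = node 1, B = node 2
Nodal analysis, taking node 2 as the 0 V reference.
Source V1 fixes V_0 = 5 V.
KCL at each unknown node (sum of currents leaving = 0; resistances in Ω):
  Node 1: (V_1 - 5)/300 + (V_1 - 0)/30 = 0
Collecting terms: 0.03667 × V_1 = 0.01667  =>  V_1 = 0.4545 V
I_R1 = (V_0 - V_1)/R1 = (5 - 0.4545)/300 = 0.01515 A
|I_R1| = 0.01515 A

Final answer: |I_R1| = 0.01515 A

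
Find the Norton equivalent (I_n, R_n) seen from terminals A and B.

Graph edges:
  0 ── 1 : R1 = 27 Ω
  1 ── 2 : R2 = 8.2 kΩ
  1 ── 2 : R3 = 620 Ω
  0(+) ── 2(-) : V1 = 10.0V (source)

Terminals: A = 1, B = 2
Find the Thévenin equivalent first; then I_n = V_th/R_th and R_n = R_th.
Step 1 — V_th is the open-circuit voltage V_A - V_B (nothing connected across the terminals).
Nodal analysis, taking node 2 as the 0 V reference.
Source V1 fixes V_0 = 10 V.
KCL at each unknown node (sum of currents leaving = 0; resistances in Ω):
  Node 1: (V_1 - 10)/27 + (V_1 - 0)/8200 + (V_1 - 0)/620 = 0
Collecting terms: 0.03877 × V_1 = 0.3704  =>  V_1 = 9.553 V
V_th = V_1 - V_2 = 9.553 - 0 = 9.553 V
Step 2 — R_th: zero the source — replace V1 by a short circuit (node 2 merges into node 0) — and find the resistance seen between A (node 1) and B (node 0).
Reduce the network between node 1 (A) and node 0 (B) by series/parallel combination:
  Rp1 = R1 ‖ R2 ‖ R3 (parallel, all between nodes 0 and 1) = 1/(1/27 + 1/8200 + 1/620) = 25.79 Ω
R_th = 25.79 Ω
I_n = V_th/R_th = 9.553/25.79 = 0.3704 A, and R_n = R_th = 25.79 Ω

Final answer: I_n = 0.3704 A, R_n = 25.79 Ω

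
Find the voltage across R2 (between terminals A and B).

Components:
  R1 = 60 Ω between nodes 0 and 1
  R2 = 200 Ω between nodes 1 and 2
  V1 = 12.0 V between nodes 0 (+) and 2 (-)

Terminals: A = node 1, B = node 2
R1 and R2 are in series across V1 (node 0 → node 1 → node 2), and the output A–B is taken across R2, so this is a voltage divider.
Series current: I = V1/(R1 + R2) = 12/(60 + 200) = 12/260 = 0.04615 A
V_R2 = I × R2 = V1 × R2/(R1 + R2) = 12 × 200/260 = 9.231 V

Final answer: 9.231 V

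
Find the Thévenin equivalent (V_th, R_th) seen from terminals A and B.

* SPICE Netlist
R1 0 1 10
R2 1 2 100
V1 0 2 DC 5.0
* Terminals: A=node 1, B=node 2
Step 1 — V_th is the open-circuit voltage V_A - V_B (nothing connected across the terminals).
Nodal analysis, taking node 2 as the 0 V reference.
Source V1 fixes V_0 = 5 V.
KCL at each unknown node (sum of currents leaving = 0; resistances in Ω):
  Node 1: (V_1 - 5)/10 + (V_1 - 0)/100 = 0
Collecting terms: 0.11 × V_1 = 0.5  =>  V_1 = 4.545 V
V_th = V_1 - V_2 = 4.545 - 0 = 4.545 V
Step 2 — R_th: zero the source — replace V1 by a short circuit (node 2 merges into node 0) — and find the resistance seen between A (node 1) and B (node 0).
Reduce the network between node 1 (A) and node 0 (B) by series/parallel combination:
  Rp1 = R1 ‖ R2 (parallel, both between nodes 0 and 1) = 1/(1/10 + 1/100) = 9.091 Ω
R_th = 9.091 Ω

Final answer: V_th = 4.545 V, R_th = 9.091 Ω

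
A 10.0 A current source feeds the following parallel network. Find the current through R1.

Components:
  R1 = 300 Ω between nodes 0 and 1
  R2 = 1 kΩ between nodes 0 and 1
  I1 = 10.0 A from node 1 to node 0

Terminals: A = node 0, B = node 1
All resistors sit directly between nodes 0 and 1, so they are in parallel and share one voltage V; the full source current 10 A splits among them.
1/R_par = 1/300 + 1/1000 = 0.004333 S  =>  R_par = 230.8 Ω
V = I × R_par = 10 × 230.8 = 2308 V
I_R1 = V/R1 = 2308/300 = 7.692 A

Final answer: 7.692 A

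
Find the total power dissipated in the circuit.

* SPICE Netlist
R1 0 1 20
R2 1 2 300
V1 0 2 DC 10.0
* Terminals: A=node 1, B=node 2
Nodal analysis, taking node 2 as the 0 V reference.
Source V1 fixes V_0 = 10 V.
KCL at each unknown node (sum of currents leaving = 0; resistances in Ω):
  Node 1: (V_1 - 10)/20 + (V_1 - 0)/300 = 0
Collecting terms: 0.05333 × V_1 = 0.5  =>  V_1 = 9.375 V
Power in each resistor, P = (ΔV)²/R:
  P_R1 = (10 - 9.375)²/20 = 0.01953 W
  P_R2 = (9.375 - 0)²/300 = 0.293 W
P_total = P_R1 + P_R2 = 0.3125 W

Final answer: 0.3125 W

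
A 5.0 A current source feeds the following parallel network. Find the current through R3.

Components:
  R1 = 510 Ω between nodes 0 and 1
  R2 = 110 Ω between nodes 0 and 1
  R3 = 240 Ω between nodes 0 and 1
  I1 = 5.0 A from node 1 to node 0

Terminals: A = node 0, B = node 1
All resistors sit directly between nodes 0 and 1, so they are in parallel and share one voltage V; the full source current 5 A splits among them.
1/R_par = 1/510 + 1/110 + 1/240 = 0.01522 S  =>  R_par = 65.71 Ω
V = I × R_par = 5 × 65.71 = 328.6 V
I_R3 = V/R3 = 328.6/240 = 1.369 A

Final answer: 1.369 A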